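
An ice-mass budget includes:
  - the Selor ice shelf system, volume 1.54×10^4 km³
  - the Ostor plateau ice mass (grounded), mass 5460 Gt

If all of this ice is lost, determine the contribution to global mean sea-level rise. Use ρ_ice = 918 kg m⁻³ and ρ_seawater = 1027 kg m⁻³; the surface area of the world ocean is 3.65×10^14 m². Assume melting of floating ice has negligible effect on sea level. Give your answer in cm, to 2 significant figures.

The Selor ice shelf system is floating and already displaces its own weight of water, so its melt adds essentially nothing to sea level.
Ostor: 5460 Gt = 5.460×10^15 kg; dividing by ρ_w = 1027 kg m⁻³ gives 5.316×10^12 m³ of water.
Total added water ≈ 5.316×10^12 m³ over 3.65×10^14 m² → Δh = 0.0146 m = 1.5 cm.

≈ 1.5 cm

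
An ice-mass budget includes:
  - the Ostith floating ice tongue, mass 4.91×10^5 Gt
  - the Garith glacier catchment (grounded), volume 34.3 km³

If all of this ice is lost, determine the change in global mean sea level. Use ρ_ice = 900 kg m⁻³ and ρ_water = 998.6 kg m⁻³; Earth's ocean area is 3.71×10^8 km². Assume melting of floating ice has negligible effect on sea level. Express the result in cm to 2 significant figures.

≈ 8.3×10^-3 cm

The Ostith floating ice tongue is floating and already displaces its own weight of water, so its melt adds essentially nothing to sea level.
Garith: 34.3 km³ × (900/998.6) = 30.91 km³ of water.
Total added water ≈ 3.091×10^10 m³ over 3.71×10^14 m² → Δh = 8.33×10^-5 m = 8.3×10^-3 cm.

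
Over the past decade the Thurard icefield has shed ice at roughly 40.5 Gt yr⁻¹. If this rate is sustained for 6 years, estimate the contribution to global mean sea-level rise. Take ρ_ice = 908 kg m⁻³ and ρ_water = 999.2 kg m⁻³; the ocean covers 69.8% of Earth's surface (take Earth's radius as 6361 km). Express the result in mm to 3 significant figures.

Total mass lost = 40.5 Gt/yr × 6 yr = 243.0 Gt = 2.430×10^14 kg.
ρ_w = 999.2 kg m⁻³, so water volume = 2.430×10^14 / 999.2 = 2.432×10^11 m³.
Δh = 2.432×10^11 / 3.55×10^14 = 6.85×10^-4 m = 0.685 mm.

≈ 0.685 mm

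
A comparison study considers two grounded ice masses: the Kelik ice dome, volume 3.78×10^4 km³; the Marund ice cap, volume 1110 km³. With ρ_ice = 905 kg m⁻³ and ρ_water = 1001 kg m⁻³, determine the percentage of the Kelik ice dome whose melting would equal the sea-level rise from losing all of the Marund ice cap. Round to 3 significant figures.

Equal sea-level rise means equal mass of meltwater, i.e. equal mass of ice lost.
Ice mass of Marund: 1.005×10^15 kg; ice mass of Kelik: 3.421×10^16 kg.
Fraction required = 1.005×10^15 / 3.421×10^16 = 0.0294 → 2.94 %.

≈ 2.94 %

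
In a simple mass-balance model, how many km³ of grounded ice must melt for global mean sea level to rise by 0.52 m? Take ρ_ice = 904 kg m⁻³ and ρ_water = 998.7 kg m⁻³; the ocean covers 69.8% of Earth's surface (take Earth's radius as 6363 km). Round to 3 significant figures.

Required water volume = Δh × A = 0.52 m × 3.55×10^14 m² = 1.847×10^14 m³ = 1.847×10^5 km³.
Ice volume = water volume × ρ_w/ρ_ice = 1.847×10^5 × 998.7/904 = 2.04×10^5 km³.

≈ 2.04×10^5 km³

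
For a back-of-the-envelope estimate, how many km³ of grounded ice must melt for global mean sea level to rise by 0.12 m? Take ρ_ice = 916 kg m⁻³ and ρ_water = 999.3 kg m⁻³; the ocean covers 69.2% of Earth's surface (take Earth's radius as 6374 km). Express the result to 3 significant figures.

Required water volume = Δh × A = 0.12 m × 3.53×10^14 m² = 4.240×10^13 m³ = 4.240×10^4 km³.
Ice volume = water volume × ρ_w/ρ_ice = 4.240×10^4 × 999.3/916 = 4.63×10^4 km³.

≈ 4.63×10^4 km³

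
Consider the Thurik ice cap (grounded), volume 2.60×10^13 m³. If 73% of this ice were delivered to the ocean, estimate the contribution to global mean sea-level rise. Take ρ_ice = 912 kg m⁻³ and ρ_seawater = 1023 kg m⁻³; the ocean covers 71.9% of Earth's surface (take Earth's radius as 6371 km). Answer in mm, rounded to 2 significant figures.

Thurik: 0.73 × 2.60×10^13 m³ × (912/1023) = 1.692×10^13 m³ of water.
Spread over 3.67×10^14 m² of ocean, Δh = 1.692×10^13 / 3.67×10^14 = 0.0461 m = 46 mm.

≈ 46 mm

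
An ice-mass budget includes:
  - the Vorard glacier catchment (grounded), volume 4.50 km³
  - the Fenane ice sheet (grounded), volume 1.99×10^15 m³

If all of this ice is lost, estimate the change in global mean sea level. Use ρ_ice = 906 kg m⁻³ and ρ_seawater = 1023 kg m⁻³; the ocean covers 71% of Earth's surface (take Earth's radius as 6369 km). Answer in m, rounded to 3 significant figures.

≈ 4.87 m

Vorard: 4.50 km³ × (906/1023) = 3.985 km³ of water.
Fenane: 1.99×10^15 m³ × (906/1023) = 1.762×10^15 m³ of water.
Total added water ≈ 1.762×10^15 m³ over 3.62×10^14 m² → Δh = 4.87 m.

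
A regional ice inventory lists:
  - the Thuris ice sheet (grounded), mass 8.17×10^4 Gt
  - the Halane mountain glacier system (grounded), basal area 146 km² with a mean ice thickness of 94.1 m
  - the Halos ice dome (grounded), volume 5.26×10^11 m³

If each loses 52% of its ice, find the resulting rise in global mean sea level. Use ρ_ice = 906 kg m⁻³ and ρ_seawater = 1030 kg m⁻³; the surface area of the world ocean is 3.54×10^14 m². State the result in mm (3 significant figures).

≈ 117 mm

Thuris: 0.52 × 8.17×10^4 Gt = 4.248×10^16 kg; dividing by ρ_w = 1030 kg m⁻³ gives 4.125×10^13 m³ of water.
Halane: ice volume = 146 km² × 94.1 m = 13.74 km³; 0.52 × 13.74 × (906/1030) = 6.284 km³ of water.
Halos: 0.52 × 5.26×10^11 m³ × (906/1030) = 2.406×10^11 m³ of water.
Total added water ≈ 4.149×10^13 m³ over 3.54×10^14 m² → Δh = 0.117 m = 117 mm.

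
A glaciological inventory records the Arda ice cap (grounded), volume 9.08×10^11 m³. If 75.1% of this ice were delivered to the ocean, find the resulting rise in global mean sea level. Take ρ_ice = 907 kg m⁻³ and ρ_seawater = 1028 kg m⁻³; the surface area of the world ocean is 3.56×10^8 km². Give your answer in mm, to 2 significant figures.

≈ 1.7 mm

Arda: 0.751 × 9.08×10^11 m³ × (907/1028) = 6.016×10^11 m³ of water.
Spread over 3.56×10^14 m² of ocean, Δh = 6.016×10^11 / 3.56×10^14 = 1.69×10^-3 m = 1.7 mm.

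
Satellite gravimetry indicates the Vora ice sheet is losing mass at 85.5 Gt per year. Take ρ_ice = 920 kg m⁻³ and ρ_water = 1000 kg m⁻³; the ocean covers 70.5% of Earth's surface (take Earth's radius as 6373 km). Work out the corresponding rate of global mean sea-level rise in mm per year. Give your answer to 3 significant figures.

≈ 0.238 mm/yr

ρ_w = 1000 kg m⁻³. Annual water volume added = 85.5 Gt / ρ_w = 8.550×10^13 kg / 1000 kg m⁻³ = 8.550×10^10 m³.
Δh per year = 8.550×10^10 / 3.60×10^14 = 2.38×10^-4 m = 0.238 mm.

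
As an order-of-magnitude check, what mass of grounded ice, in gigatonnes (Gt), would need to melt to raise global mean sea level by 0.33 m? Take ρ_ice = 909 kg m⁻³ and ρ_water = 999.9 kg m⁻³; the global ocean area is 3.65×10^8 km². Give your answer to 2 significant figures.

≈ 1.2×10^5 Gt

Required water volume = Δh × A = 0.33 m × 3.65×10^14 m² = 1.204×10^14 m³.
ρ_w = 999.9 kg m⁻³, so the mass of water = 1.204×10^14 m³ × 999.9 kg m⁻³ = 1.204×10^17 kg = 1.2×10^5 Gt (and the same mass of ice, by conservation).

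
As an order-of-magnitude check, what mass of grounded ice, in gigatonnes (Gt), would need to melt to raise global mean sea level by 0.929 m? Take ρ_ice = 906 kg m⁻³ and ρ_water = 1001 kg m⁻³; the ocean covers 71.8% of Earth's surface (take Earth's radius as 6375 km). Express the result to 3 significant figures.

Required water volume = Δh × A = 0.929 m × 3.67×10^14 m² = 3.407×10^14 m³.
ρ_w = 1001 kg m⁻³, so the mass of water = 3.407×10^14 m³ × 1001 kg m⁻³ = 3.410×10^17 kg = 3.41×10^5 Gt (and the same mass of ice, by conservation).

≈ 3.41×10^5 Gt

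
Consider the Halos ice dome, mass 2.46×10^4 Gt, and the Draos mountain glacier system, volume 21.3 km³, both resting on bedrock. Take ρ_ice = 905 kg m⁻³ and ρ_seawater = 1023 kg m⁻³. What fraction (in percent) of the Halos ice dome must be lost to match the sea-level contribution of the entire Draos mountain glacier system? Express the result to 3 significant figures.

≈ 0.0784 %

Equal sea-level rise means equal mass of meltwater, i.e. equal mass of ice lost.
Ice mass of Draos: 1.928×10^13 kg; ice mass of Halos: 2.460×10^16 kg.
Fraction required = 1.928×10^13 / 2.460×10^16 = 7.84×10^-4 → 0.0784 %.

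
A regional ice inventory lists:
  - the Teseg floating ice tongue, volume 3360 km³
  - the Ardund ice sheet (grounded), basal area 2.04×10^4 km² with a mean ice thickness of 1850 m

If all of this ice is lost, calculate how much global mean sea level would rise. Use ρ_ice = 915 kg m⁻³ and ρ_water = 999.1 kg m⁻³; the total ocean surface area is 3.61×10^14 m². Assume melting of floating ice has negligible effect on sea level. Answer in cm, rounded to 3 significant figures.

≈ 9.57 cm

The Teseg floating ice tongue is floating and already displaces its own weight of water, so its melt adds essentially nothing to sea level.
Ardund: ice volume = 2.04×10^4 km² × 1850 m = 3.774×10^4 km³; 3.774×10^4 × (915/999.1) = 3.456×10^4 km³ of water.
Total added water ≈ 3.456×10^13 m³ over 3.61×10^14 m² → Δh = 0.0957 m = 9.57 cm.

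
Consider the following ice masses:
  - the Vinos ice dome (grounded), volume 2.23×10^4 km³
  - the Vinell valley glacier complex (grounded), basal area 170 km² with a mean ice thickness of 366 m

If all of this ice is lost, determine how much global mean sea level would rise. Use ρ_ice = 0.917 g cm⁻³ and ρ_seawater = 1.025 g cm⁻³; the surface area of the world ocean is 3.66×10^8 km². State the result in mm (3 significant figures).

≈ 54.7 mm

Vinos: 2.23×10^4 km³ × (917/1025) = 1.995×10^4 km³ of water.
Vinell: ice volume = 170 km² × 366 m = 62.22 km³; 62.22 × (917/1025) = 55.66 km³ of water.
Total added water ≈ 2.001×10^13 m³ over 3.66×10^14 m² → Δh = 0.0547 m = 54.7 mm.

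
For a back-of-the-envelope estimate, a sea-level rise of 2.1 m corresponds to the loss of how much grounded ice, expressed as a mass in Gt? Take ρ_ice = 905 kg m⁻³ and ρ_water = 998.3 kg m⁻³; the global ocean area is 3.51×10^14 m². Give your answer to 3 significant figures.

≈ 7.36×10^5 Gt

Required water volume = Δh × A = 2.1 m × 3.51×10^14 m² = 7.371×10^14 m³.
ρ_w = 998.3 kg m⁻³, so the mass of water = 7.371×10^14 m³ × 998.3 kg m⁻³ = 7.358×10^17 kg = 7.36×10^5 Gt (and the same mass of ice, by conservation).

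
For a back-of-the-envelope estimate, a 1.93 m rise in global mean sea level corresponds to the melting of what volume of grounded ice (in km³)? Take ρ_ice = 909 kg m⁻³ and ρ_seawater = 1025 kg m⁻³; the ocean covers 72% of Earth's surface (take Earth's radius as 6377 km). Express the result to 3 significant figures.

≈ 8.01×10^5 km³

Required water volume = Δh × A = 1.93 m × 3.68×10^14 m² = 7.101×10^14 m³ = 7.101×10^5 km³.
Ice volume = water volume × ρ_w/ρ_ice = 7.101×10^5 × 1025/909 = 8.01×10^5 km³.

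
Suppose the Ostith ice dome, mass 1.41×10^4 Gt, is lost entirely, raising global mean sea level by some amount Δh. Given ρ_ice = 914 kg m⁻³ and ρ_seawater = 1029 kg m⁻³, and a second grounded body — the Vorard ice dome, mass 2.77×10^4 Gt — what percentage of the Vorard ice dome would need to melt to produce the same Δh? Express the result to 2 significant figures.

Equal sea-level rise means equal mass of meltwater, i.e. equal mass of ice lost.
Ice mass of Ostith: 1.410×10^16 kg; ice mass of Vorard: 2.770×10^16 kg.
Fraction required = 1.410×10^16 / 2.770×10^16 = 0.509 → 51 %.

≈ 51 %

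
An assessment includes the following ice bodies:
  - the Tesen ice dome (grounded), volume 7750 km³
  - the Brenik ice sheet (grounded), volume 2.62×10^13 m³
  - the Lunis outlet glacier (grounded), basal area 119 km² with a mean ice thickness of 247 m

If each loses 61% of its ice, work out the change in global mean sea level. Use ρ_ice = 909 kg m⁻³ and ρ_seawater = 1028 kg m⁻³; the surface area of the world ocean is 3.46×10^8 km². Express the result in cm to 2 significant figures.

≈ 5.3 cm

Tesen: 0.61 × 7750 km³ × (909/1028) = 4180 km³ of water.
Brenik: 0.61 × 2.62×10^13 m³ × (909/1028) = 1.413×10^13 m³ of water.
Lunis: ice volume = 119 km² × 247 m = 29.39 km³; 0.61 × 29.39 × (909/1028) = 15.85 km³ of water.
Total added water ≈ 1.833×10^13 m³ over 3.46×10^14 m² → Δh = 0.0530 m = 5.3 cm.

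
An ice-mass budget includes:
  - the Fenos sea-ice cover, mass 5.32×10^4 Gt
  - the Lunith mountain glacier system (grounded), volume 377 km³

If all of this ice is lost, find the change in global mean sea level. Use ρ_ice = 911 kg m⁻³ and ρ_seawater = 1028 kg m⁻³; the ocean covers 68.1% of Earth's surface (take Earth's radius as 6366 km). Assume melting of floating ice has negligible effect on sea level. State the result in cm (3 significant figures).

≈ 0.0963 cm

The Fenos sea-ice cover is floating and already displaces its own weight of water, so its melt adds essentially nothing to sea level.
Lunith: 377 km³ × (911/1028) = 334.1 km³ of water.
Total added water ≈ 3.341×10^11 m³ over 3.47×10^14 m² → Δh = 9.63×10^-4 m = 0.0963 cm.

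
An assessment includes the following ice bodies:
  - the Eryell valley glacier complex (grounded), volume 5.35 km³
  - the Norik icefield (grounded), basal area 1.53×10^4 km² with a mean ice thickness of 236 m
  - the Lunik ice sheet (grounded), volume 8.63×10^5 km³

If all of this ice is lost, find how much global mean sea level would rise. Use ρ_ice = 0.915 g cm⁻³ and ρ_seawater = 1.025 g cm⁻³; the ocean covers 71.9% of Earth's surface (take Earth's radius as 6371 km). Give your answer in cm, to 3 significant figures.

≈ 211 cm

Eryell: 5.35 km³ × (915/1025) = 4.776 km³ of water.
Norik: ice volume = 1.53×10^4 km² × 236 m = 3611 km³; 3611 × (915/1025) = 3223 km³ of water.
Lunik: 8.63×10^5 km³ × (915/1025) = 7.704×10^5 km³ of water.
Total added water ≈ 7.736×10^14 m³ over 3.67×10^14 m² → Δh = 2.11 m = 211 cm.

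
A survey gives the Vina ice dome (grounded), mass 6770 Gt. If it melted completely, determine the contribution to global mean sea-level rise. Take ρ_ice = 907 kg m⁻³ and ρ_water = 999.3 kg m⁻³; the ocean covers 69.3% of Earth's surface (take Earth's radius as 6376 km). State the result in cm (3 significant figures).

≈ 1.91 cm

Vina: 6770 Gt = 6.770×10^15 kg; dividing by ρ_w = 999.3 kg m⁻³ gives 6.775×10^12 m³ of water.
Spread over 3.54×10^14 m² of ocean, Δh = 6.775×10^12 / 3.54×10^14 = 0.0191 m = 1.91 cm.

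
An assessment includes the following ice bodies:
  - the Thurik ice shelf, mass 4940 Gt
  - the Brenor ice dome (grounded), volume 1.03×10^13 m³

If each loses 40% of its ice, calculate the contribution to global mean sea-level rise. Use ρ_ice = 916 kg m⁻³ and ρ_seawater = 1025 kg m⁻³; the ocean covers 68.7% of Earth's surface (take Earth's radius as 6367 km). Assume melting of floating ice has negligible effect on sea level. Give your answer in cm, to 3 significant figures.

≈ 1.05 cm

The Thurik ice shelf is floating and already displaces its own weight of water, so its melt adds essentially nothing to sea level.
Brenor: 0.4 × 1.03×10^13 m³ × (916/1025) = 3.682×10^12 m³ of water.
Total added water ≈ 3.682×10^12 m³ over 3.50×10^14 m² → Δh = 0.0105 m = 1.05 cm.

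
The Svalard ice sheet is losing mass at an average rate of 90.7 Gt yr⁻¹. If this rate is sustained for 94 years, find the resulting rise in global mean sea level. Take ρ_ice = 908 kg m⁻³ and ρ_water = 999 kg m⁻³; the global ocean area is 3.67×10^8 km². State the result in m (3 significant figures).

≈ 0.0233 m

Total mass lost = 90.7 Gt/yr × 94 yr = 8526 Gt = 8.526×10^15 kg.
ρ_w = 999 kg m⁻³, so water volume = 8.526×10^15 / 999 = 8.534×10^12 m³.
Δh = 8.534×10^12 / 3.67×10^14 = 0.0233 m.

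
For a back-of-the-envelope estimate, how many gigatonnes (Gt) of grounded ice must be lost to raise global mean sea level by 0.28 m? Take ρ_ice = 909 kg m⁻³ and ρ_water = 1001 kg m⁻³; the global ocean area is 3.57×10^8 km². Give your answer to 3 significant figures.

≈ 1.00×10^5 Gt

Required water volume = Δh × A = 0.28 m × 3.57×10^14 m² = 9.996×10^13 m³.
ρ_w = 1001 kg m⁻³, so the mass of water = 9.996×10^13 m³ × 1001 kg m⁻³ = 1.001×10^17 kg = 1.00×10^5 Gt (and the same mass of ice, by conservation).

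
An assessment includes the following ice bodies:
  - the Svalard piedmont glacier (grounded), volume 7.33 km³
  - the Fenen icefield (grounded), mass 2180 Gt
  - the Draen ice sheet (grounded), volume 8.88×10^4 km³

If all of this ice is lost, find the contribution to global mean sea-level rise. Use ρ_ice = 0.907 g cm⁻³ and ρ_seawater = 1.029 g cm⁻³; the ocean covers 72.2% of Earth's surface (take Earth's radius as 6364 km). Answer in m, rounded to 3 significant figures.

Svalard: 7.33 km³ × (907/1029) = 6.461 km³ of water.
Fenen: 2180 Gt = 2.180×10^15 kg; dividing by ρ_w = 1.029 g cm⁻³ = 1029 kg m⁻³ gives 2.119×10^12 m³ of water.
Draen: 8.88×10^4 km³ × (907/1029) = 7.827×10^4 km³ of water.
Total added water ≈ 8.040×10^13 m³ over 3.67×10^14 m² → Δh = 0.219 m.

≈ 0.219 m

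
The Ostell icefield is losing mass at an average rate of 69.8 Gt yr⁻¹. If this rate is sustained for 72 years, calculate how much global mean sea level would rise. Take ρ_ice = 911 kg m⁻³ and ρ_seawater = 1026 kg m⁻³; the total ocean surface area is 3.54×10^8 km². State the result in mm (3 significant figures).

≈ 13.8 mm

Total mass lost = 69.8 Gt/yr × 72 yr = 5026 Gt = 5.026×10^15 kg.
ρ_w = 1026 kg m⁻³, so water volume = 5.026×10^15 / 1026 = 4.898×10^12 m³.
Δh = 4.898×10^12 / 3.54×10^14 = 0.0138 m = 13.8 mm.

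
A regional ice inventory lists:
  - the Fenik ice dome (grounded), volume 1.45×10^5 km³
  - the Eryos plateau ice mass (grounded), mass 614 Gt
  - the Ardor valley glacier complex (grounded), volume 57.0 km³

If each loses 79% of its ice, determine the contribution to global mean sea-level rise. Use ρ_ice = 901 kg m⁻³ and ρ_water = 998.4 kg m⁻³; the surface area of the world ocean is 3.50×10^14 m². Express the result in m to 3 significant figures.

Fenik: 0.79 × 1.45×10^5 km³ × (901/998.4) = 1.034×10^5 km³ of water.
Eryos: 0.79 × 614 Gt = 4.851×10^14 kg; dividing by ρ_w = 998.4 kg m⁻³ gives 4.858×10^11 m³ of water.
Ardor: 0.79 × 57.0 km³ × (901/998.4) = 40.64 km³ of water.
Total added water ≈ 1.039×10^14 m³ over 3.50×10^14 m² → Δh = 0.297 m.

≈ 0.297 m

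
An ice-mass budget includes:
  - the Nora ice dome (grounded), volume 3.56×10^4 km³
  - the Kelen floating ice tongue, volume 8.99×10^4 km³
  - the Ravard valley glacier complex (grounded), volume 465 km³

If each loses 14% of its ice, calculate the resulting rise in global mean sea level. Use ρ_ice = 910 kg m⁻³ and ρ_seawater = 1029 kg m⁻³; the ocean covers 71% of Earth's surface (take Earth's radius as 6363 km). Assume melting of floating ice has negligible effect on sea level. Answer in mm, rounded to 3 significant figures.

≈ 12.4 mm

Nora: 0.14 × 3.56×10^4 km³ × (910/1029) = 4408 km³ of water.
The Kelen floating ice tongue is floating and already displaces its own weight of water, so its melt adds essentially nothing to sea level.
Ravard: 0.14 × 465 km³ × (910/1029) = 57.57 km³ of water.
Total added water ≈ 4.465×10^12 m³ over 3.61×10^14 m² → Δh = 0.0124 m = 12.4 mm.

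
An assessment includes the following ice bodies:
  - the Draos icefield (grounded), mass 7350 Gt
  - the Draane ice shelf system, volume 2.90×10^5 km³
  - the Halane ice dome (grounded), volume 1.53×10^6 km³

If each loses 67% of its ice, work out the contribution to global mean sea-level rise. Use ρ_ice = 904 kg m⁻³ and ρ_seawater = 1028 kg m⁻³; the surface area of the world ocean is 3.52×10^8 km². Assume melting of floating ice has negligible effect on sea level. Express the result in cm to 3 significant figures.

≈ 257 cm

Draos: 0.67 × 7350 Gt = 4.924×10^15 kg; dividing by ρ_w = 1028 kg m⁻³ gives 4.790×10^12 m³ of water.
The Draane ice shelf system is floating and already displaces its own weight of water, so its melt adds essentially nothing to sea level.
Halane: 0.67 × 1.53×10^6 km³ × (904/1028) = 9.014×10^5 km³ of water.
Total added water ≈ 9.062×10^14 m³ over 3.52×10^14 m² → Δh = 2.57 m = 257 cm.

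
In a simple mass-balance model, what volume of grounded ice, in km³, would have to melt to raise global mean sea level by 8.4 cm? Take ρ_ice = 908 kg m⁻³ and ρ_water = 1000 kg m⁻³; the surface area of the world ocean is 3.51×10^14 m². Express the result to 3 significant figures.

Required water volume = Δh × A = 0.084 m × 3.51×10^14 m² = 2.948×10^13 m³ = 2.948×10^4 km³.
Ice volume = water volume × ρ_w/ρ_ice = 2.948×10^4 × 1000/908 = 3.25×10^4 km³.

≈ 3.25×10^4 km³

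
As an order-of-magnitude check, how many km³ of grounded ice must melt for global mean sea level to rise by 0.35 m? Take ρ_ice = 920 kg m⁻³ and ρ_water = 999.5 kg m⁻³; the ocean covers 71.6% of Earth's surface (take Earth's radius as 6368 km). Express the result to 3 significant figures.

≈ 1.39×10^5 km³

Required water volume = Δh × A = 0.35 m × 3.65×10^14 m² = 1.277×10^14 m³ = 1.277×10^5 km³.
Ice volume = water volume × ρ_w/ρ_ice = 1.277×10^5 × 999.5/920 = 1.39×10^5 km³.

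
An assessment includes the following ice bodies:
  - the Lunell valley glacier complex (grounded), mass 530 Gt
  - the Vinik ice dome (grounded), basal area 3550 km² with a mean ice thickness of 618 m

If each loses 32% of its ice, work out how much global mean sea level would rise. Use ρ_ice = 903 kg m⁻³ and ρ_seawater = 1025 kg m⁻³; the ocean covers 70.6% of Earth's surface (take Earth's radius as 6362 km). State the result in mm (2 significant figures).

≈ 2.2 mm

Lunell: 0.32 × 530 Gt = 1.696×10^14 kg; dividing by ρ_w = 1025 kg m⁻³ gives 1.655×10^11 m³ of water.
Vinik: ice volume = 3550 km² × 618 m = 2194 km³; 0.32 × 2194 × (903/1025) = 618.5 km³ of water.
Total added water ≈ 7.840×10^11 m³ over 3.59×10^14 m² → Δh = 2.18×10^-3 m = 2.2 mm.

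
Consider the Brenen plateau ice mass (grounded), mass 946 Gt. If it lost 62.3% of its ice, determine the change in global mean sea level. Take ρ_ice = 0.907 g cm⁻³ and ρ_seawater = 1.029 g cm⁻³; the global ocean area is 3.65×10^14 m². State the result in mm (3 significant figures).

Brenen: 0.623 × 946 Gt = 5.894×10^14 kg; dividing by ρ_w = 1.029 g cm⁻³ = 1029 kg m⁻³ gives 5.727×10^11 m³ of water.
Spread over 3.65×10^14 m² of ocean, Δh = 5.727×10^11 / 3.65×10^14 = 1.57×10^-3 m = 1.57 mm.

≈ 1.57 mm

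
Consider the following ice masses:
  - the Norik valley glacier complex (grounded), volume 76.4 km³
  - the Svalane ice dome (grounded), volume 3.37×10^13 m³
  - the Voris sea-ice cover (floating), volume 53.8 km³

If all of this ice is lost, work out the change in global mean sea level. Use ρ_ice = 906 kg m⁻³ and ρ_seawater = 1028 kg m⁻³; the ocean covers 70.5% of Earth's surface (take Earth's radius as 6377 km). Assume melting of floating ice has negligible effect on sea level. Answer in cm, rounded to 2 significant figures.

Norik: 76.4 km³ × (906/1028) = 67.33 km³ of water.
Svalane: 3.37×10^13 m³ × (906/1028) = 2.970×10^13 m³ of water.
The Voris sea-ice cover is floating and already displaces its own weight of water, so its melt adds essentially nothing to sea level.
Total added water ≈ 2.977×10^13 m³ over 3.60×10^14 m² → Δh = 0.0826 m = 8.3 cm.

≈ 8.3 cm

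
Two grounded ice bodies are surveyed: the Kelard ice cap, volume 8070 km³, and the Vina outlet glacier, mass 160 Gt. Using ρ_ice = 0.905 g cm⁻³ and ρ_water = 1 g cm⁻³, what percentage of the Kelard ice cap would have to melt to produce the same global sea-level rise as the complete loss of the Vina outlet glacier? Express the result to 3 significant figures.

Equal sea-level rise means equal mass of meltwater, i.e. equal mass of ice lost.
Ice mass of Vina: 1.600×10^14 kg; ice mass of Kelard: 7.303×10^15 kg.
Fraction required = 1.600×10^14 / 7.303×10^15 = 0.0219 → 2.19 %.

≈ 2.19 %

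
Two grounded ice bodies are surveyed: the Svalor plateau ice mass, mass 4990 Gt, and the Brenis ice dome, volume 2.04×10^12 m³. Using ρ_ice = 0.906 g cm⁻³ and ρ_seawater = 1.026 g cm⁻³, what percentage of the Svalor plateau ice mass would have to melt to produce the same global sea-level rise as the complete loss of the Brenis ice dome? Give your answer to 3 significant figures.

≈ 37.0 %

Equal sea-level rise means equal mass of meltwater, i.e. equal mass of ice lost.
Ice mass of Brenis: 1.848×10^15 kg; ice mass of Svalor: 4.990×10^15 kg.
Fraction required = 1.848×10^15 / 4.990×10^15 = 0.370 → 37.0 %.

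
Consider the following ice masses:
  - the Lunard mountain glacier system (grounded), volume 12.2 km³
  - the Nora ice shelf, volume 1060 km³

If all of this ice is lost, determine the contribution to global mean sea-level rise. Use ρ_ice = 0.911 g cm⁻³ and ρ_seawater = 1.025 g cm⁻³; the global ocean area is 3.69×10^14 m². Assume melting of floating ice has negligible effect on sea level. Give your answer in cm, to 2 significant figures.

Lunard: 12.2 km³ × (911/1025) = 10.84 km³ of water.
The Nora ice shelf is floating and already displaces its own weight of water, so its melt adds essentially nothing to sea level.
Total added water ≈ 1.084×10^10 m³ over 3.69×10^14 m² → Δh = 2.94×10^-5 m = 2.9×10^-3 cm.

≈ 2.9×10^-3 cm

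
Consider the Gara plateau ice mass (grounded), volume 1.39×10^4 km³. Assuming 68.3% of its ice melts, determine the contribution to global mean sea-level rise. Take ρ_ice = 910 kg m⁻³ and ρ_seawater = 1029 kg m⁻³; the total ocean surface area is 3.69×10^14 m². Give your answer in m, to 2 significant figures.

≈ 0.023 m

Gara: 0.683 × 1.39×10^4 km³ × (910/1029) = 8396 km³ of water.
Spread over 3.69×10^14 m² of ocean, Δh = 8.396×10^12 / 3.69×10^14 = 0.0228 m.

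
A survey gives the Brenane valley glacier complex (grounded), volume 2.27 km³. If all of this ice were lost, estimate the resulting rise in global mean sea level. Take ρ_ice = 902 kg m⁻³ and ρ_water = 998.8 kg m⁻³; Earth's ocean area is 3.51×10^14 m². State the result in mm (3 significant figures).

≈ 5.84×10^-3 mm

Brenane: 2.27 km³ × (902/998.8) = 2.050 km³ of water.
Spread over 3.51×10^14 m² of ocean, Δh = 2.050×10^9 / 3.51×10^14 = 5.84×10^-6 m = 5.84×10^-3 mm.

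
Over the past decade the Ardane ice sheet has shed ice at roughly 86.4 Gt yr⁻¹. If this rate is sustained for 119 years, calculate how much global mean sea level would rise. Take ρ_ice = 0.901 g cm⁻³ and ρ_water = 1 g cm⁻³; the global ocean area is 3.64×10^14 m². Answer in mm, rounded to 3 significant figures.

≈ 28.2 mm

Total mass lost = 86.4 Gt/yr × 119 yr = 1.028×10^4 Gt = 1.028×10^16 kg.
ρ_w = 1 g cm⁻³ = 1000 kg m⁻³, so water volume = 1.028×10^16 / 1000 = 1.028×10^13 m³.
Δh = 1.028×10^13 / 3.64×10^14 = 0.0282 m = 28.2 mm.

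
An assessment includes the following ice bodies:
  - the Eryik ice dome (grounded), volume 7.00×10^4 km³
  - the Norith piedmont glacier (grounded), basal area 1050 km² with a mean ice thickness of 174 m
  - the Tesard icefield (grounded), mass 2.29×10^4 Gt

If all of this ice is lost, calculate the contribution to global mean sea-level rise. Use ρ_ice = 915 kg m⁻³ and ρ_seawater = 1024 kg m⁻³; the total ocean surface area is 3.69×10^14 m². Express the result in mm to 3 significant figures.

Eryik: 7.00×10^4 km³ × (915/1024) = 6.255×10^4 km³ of water.
Norith: ice volume = 1050 km² × 174 m = 182.7 km³; 182.7 × (915/1024) = 163.3 km³ of water.
Tesard: 2.29×10^4 Gt = 2.290×10^16 kg; dividing by ρ_w = 1024 kg m⁻³ gives 2.236×10^13 m³ of water.
Total added water ≈ 8.508×10^13 m³ over 3.69×10^14 m² → Δh = 0.231 m = 231 mm.

≈ 231 mm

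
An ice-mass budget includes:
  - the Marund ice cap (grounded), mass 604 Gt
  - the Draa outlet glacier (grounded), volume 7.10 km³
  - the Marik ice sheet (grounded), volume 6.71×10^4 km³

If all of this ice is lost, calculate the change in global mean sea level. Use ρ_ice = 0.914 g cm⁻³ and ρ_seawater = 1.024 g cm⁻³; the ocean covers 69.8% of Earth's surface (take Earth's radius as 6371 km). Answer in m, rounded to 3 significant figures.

Marund: 604 Gt = 6.040×10^14 kg; dividing by ρ_w = 1.024 g cm⁻³ = 1024 kg m⁻³ gives 5.898×10^11 m³ of water.
Draa: 7.10 km³ × (914/1024) = 6.337 km³ of water.
Marik: 6.71×10^4 km³ × (914/1024) = 5.989×10^4 km³ of water.
Total added water ≈ 6.049×10^13 m³ over 3.56×10^14 m² → Δh = 0.170 m.

≈ 0.170 m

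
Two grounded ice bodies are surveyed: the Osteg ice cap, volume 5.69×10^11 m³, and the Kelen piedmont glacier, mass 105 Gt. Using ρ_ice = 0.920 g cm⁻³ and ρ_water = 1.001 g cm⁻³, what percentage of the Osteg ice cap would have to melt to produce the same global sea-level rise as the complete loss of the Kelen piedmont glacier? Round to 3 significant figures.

Equal sea-level rise means equal mass of meltwater, i.e. equal mass of ice lost.
Ice mass of Kelen: 1.050×10^14 kg; ice mass of Osteg: 5.235×10^14 kg.
Fraction required = 1.050×10^14 / 5.235×10^14 = 0.201 → 20.1 %.

≈ 20.1 %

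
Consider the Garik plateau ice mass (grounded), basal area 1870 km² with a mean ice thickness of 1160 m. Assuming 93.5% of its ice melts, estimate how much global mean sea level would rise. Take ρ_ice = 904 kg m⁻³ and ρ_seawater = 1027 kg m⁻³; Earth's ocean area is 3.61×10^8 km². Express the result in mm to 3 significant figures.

≈ 4.95 mm

Garik: ice volume = 1870 km² × 1160 m = 2169 km³; 0.935 × 2169 × (904/1027) = 1785 km³ of water.
Spread over 3.61×10^14 m² of ocean, Δh = 1.785×10^12 / 3.61×10^14 = 4.95×10^-3 m = 4.95 mm.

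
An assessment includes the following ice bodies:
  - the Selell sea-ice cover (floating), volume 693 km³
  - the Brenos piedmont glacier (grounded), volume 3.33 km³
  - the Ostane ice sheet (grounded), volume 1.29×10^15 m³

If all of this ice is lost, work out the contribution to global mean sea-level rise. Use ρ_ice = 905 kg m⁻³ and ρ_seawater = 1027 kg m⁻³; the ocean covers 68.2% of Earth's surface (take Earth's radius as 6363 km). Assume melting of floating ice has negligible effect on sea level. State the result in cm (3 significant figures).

≈ 328 cm

The Selell sea-ice cover is floating and already displaces its own weight of water, so its melt adds essentially nothing to sea level.
Brenos: 3.33 km³ × (905/1027) = 2.934 km³ of water.
Ostane: 1.29×10^15 m³ × (905/1027) = 1.137×10^15 m³ of water.
Total added water ≈ 1.137×10^15 m³ over 3.47×10^14 m² → Δh = 3.28 m = 328 cm.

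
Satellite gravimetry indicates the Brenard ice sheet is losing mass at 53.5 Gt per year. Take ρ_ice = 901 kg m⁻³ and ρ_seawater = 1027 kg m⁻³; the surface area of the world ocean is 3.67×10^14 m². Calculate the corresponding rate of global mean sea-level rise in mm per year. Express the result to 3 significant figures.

≈ 0.142 mm/yr

ρ_w = 1027 kg m⁻³. Annual water volume added = 53.5 Gt / ρ_w = 5.350×10^13 kg / 1027 kg m⁻³ = 5.209×10^10 m³.
Δh per year = 5.209×10^10 / 3.67×10^14 = 1.42×10^-4 m = 0.142 mm.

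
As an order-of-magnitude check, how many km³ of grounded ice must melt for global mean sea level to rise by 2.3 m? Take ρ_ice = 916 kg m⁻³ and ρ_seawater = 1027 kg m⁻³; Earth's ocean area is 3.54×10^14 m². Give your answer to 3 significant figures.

Required water volume = Δh × A = 2.3 m × 3.54×10^14 m² = 8.142×10^14 m³ = 8.142×10^5 km³.
Ice volume = water volume × ρ_w/ρ_ice = 8.142×10^5 × 1027/916 = 9.13×10^5 km³.

≈ 9.13×10^5 km³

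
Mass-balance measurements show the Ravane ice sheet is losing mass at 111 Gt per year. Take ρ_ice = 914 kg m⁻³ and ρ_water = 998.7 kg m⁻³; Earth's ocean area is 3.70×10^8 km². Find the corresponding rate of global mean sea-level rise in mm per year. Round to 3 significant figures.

ρ_w = 998.7 kg m⁻³. Annual water volume added = 111 Gt / ρ_w = 1.110×10^14 kg / 998.7 kg m⁻³ = 1.111×10^11 m³.
Δh per year = 1.111×10^11 / 3.70×10^14 = 3.00×10^-4 m = 0.300 mm.

≈ 0.300 mm/yr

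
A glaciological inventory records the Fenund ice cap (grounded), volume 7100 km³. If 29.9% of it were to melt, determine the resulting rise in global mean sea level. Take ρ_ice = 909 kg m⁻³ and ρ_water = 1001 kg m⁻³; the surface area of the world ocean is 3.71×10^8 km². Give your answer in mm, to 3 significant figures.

≈ 5.20 mm

Fenund: 0.299 × 7100 km³ × (909/1001) = 1928 km³ of water.
Spread over 3.71×10^14 m² of ocean, Δh = 1.928×10^12 / 3.71×10^14 = 5.20×10^-3 m = 5.20 mm.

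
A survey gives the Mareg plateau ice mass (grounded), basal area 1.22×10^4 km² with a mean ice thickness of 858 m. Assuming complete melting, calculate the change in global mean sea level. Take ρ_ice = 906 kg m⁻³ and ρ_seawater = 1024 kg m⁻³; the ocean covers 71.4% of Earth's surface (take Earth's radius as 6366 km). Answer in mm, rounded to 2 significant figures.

Mareg: ice volume = 1.22×10^4 km² × 858 m = 1.047×10^4 km³; 1.047×10^4 × (906/1024) = 9261 km³ of water.
Spread over 3.64×10^14 m² of ocean, Δh = 9.261×10^12 / 3.64×10^14 = 0.0255 m = 25 mm.

≈ 25 mm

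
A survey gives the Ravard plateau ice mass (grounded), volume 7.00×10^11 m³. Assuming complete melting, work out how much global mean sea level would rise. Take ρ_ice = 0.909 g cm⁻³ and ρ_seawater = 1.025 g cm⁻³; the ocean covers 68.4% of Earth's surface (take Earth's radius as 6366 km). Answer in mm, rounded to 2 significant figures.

≈ 1.8 mm

Ravard: 7.00×10^11 m³ × (909/1025) = 6.208×10^11 m³ of water.
Spread over 3.48×10^14 m² of ocean, Δh = 6.208×10^11 / 3.48×10^14 = 1.78×10^-3 m = 1.8 mm.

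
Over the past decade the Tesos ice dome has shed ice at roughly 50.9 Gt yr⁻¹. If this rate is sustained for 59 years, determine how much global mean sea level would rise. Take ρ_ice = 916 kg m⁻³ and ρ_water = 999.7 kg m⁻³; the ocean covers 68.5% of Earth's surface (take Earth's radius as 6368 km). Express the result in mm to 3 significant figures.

≈ 8.61 mm

Total mass lost = 50.9 Gt/yr × 59 yr = 3003 Gt = 3.003×10^15 kg.
ρ_w = 999.7 kg m⁻³, so water volume = 3.003×10^15 / 999.7 = 3.004×10^12 m³.
Δh = 3.004×10^12 / 3.49×10^14 = 8.61×10^-3 m = 8.61 mm.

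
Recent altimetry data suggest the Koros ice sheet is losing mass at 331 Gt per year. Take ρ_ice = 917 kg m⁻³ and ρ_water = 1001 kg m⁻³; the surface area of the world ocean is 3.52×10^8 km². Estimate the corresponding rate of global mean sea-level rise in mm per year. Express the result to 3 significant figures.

ρ_w = 1001 kg m⁻³. Annual water volume added = 331 Gt / ρ_w = 3.310×10^14 kg / 1001 kg m⁻³ = 3.307×10^11 m³.
Δh per year = 3.307×10^11 / 3.52×10^14 = 9.39×10^-4 m = 0.939 mm.

≈ 0.939 mm/yr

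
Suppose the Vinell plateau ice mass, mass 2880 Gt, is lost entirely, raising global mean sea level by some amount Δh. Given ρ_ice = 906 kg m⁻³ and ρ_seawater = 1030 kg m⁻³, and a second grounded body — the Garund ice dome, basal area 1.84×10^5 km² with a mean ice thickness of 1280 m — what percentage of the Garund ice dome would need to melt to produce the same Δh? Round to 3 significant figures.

≈ 1.35 %

Equal sea-level rise means equal mass of meltwater, i.e. equal mass of ice lost.
Ice mass of Vinell: 2.880×10^15 kg; ice mass of Garund: 2.134×10^17 kg.
Fraction required = 2.880×10^15 / 2.134×10^17 = 0.0135 → 1.35 %.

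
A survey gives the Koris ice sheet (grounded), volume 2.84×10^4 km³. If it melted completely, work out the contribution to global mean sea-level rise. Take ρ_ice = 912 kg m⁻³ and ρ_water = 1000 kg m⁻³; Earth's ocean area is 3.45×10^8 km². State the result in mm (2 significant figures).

Koris: 2.84×10^4 km³ × (912/1000) = 2.590×10^4 km³ of water.
Spread over 3.45×10^14 m² of ocean, Δh = 2.590×10^13 / 3.45×10^14 = 0.0751 m = 75 mm.

≈ 75 mm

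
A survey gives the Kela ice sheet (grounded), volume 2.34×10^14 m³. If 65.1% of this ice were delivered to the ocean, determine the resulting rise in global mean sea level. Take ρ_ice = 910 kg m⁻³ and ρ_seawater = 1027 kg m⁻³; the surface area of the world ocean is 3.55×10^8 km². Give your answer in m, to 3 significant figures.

Kela: 0.651 × 2.34×10^14 m³ × (910/1027) = 1.350×10^14 m³ of water.
Spread over 3.55×10^14 m² of ocean, Δh = 1.350×10^14 / 3.55×10^14 = 0.380 m.

≈ 0.380 m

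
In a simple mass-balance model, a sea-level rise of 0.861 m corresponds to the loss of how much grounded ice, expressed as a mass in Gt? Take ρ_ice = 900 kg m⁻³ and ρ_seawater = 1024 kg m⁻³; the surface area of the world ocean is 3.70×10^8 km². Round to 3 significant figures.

Required water volume = Δh × A = 0.861 m × 3.70×10^14 m² = 3.186×10^14 m³.
ρ_w = 1024 kg m⁻³, so the mass of water = 3.186×10^14 m³ × 1024 kg m⁻³ = 3.262×10^17 kg = 3.26×10^5 Gt (and the same mass of ice, by conservation).

≈ 3.26×10^5 Gt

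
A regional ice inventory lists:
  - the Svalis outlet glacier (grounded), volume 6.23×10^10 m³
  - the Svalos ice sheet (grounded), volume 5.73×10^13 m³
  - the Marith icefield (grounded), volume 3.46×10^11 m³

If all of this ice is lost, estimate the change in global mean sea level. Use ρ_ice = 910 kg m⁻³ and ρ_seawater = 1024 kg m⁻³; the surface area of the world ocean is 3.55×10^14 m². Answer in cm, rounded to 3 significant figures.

Svalis: 6.23×10^10 m³ × (910/1024) = 5.536×10^10 m³ of water.
Svalos: 5.73×10^13 m³ × (910/1024) = 5.092×10^13 m³ of water.
Marith: 3.46×10^11 m³ × (910/1024) = 3.075×10^11 m³ of water.
Total added water ≈ 5.128×10^13 m³ over 3.55×10^14 m² → Δh = 0.144 m = 14.4 cm.

≈ 14.4 cm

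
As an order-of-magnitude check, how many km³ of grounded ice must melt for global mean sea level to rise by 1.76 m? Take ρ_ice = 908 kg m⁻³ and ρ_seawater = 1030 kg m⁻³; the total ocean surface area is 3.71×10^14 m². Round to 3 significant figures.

Required water volume = Δh × A = 1.76 m × 3.71×10^14 m² = 6.530×10^14 m³ = 6.530×10^5 km³.
Ice volume = water volume × ρ_w/ρ_ice = 6.530×10^5 × 1030/908 = 7.41×10^5 km³.

≈ 7.41×10^5 km³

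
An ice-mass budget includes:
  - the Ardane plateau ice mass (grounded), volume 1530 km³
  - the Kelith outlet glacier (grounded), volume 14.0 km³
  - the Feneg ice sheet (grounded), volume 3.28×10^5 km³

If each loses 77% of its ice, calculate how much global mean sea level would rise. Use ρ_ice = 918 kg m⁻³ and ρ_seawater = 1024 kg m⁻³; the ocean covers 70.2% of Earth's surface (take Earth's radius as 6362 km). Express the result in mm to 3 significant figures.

Ardane: 0.77 × 1530 km³ × (918/1024) = 1056 km³ of water.
Kelith: 0.77 × 14.0 km³ × (918/1024) = 9.664 km³ of water.
Feneg: 0.77 × 3.28×10^5 km³ × (918/1024) = 2.264×10^5 km³ of water.
Total added water ≈ 2.275×10^14 m³ over 3.57×10^14 m² → Δh = 0.637 m = 637 mm.

≈ 637 mm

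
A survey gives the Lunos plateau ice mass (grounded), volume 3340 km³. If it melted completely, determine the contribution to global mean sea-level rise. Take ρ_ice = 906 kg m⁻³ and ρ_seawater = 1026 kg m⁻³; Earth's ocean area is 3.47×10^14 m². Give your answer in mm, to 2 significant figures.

Lunos: 3340 km³ × (906/1026) = 2949 km³ of water.
Spread over 3.47×10^14 m² of ocean, Δh = 2.949×10^12 / 3.47×10^14 = 8.50×10^-3 m = 8.5 mm.

≈ 8.5 mm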